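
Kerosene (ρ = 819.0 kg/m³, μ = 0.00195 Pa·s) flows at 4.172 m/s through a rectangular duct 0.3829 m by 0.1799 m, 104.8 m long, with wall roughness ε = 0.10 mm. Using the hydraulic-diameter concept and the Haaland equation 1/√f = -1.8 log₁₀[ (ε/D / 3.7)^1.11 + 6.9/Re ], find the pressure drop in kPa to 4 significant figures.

Hydraulic diameter D_h = 4A/P = 4·(0.3829·0.1799)/(2·(0.3829+0.1799)) = 0.2755/1.126 = 0.2448 m.
Re = ρVD_h/μ = 819·4.172·0.2448/0.00195 = 4.289e+05.
ε/D_h = 0.0001/0.2448 = 0.000409; Haaland gives 1/√f = -1.8 log₁₀[4.05e-05+1.61e-05] = 7.645, so f = 0.01711.
ΔP = f(L/D_h)(ρV²/2) = 0.01711·104.8/0.2448·7128 = 5.221e+04 Pa.
ΔP = 52.21 kPa.

ΔP ≈ 52.21 kPa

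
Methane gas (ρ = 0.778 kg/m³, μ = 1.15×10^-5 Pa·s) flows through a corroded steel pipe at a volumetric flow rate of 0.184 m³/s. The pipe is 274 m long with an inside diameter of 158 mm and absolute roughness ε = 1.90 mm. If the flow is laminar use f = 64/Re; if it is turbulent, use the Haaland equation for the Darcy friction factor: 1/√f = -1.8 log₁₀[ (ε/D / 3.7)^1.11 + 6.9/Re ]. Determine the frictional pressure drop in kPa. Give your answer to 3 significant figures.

Cross-sectional area A = πD²/4 = π(0.158)²/4 = 0.01961 m²; mean velocity V = Q/A = 0.184/0.01961 = 9.385 m/s.
Reynolds number Re = ρVD/μ = 0.778 · 9.385 · 0.158 / 1.15e-05 = 1.003e+05.
Re > 4000 → turbulent. Relative roughness ε/D = 0.0019/0.158 = 0.012. Haaland: 1/√f = -1.8 log₁₀[(0.012/3.7)^1.11 + 6.9/1.003e+05] = -1.8 log₁₀[0.00173 + 6.88e-05] = 4.941, so f = 0.04096.
Darcy-Weisbach: ΔP = f(L/D)(ρV²/2) = 0.04096·(274/0.158)·(0.778·9.385²/2) = 0.04096·1734·34.26 = 2434 Pa.
ΔP = 2434 Pa = 2.43 kPa.

ΔP ≈ 2.43 kPa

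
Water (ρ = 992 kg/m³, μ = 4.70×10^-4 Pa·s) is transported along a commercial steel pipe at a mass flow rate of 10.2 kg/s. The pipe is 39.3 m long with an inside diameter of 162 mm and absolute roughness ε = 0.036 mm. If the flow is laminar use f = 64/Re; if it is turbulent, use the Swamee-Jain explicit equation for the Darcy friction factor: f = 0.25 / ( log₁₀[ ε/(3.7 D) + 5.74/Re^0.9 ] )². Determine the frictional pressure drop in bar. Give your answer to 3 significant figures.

A = πD²/4 = π(0.162)²/4 = 0.02061 m²; mean velocity V = ṁ/(ρA) = 10.2/(992 · 0.02061) = 0.4988 m/s.
Reynolds number Re = ρVD/μ = 992 · 0.4988 · 0.162 / 0.00047 = 1.706e+05.
Re > 4000 → turbulent. Relative roughness ε/D = 3.6e-05/0.162 = 0.000222. Swamee-Jain: f = 0.25/(log₁₀[0.000222/3.7 + 5.74/1.706e+05^0.9])² = 0.25/(log₁₀[6.01e-05 + 0.000112])² = 0.25/(-3.764)² = 0.01765.
Darcy-Weisbach: ΔP = f(L/D)(ρV²/2) = 0.01765·(39.3/0.162)·(992·0.4988²/2) = 0.01765·242.6·123.4 = 528.5 Pa.
ΔP = 528.5 Pa = 0.00528 bar.

ΔP ≈ 0.00528 bar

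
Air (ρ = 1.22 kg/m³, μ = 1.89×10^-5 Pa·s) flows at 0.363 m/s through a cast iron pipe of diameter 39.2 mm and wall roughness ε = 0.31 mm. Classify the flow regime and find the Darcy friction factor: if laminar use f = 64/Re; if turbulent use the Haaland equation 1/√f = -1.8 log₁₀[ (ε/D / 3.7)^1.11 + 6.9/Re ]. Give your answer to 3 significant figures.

Re = ρVD/μ = 1.22·0.363·0.0392/1.89e-05 = 918.5.
Re < 2300 → laminar, so f = 64/Re = 0.06968 (roughness is irrelevant in laminar flow).

f ≈ 0.0697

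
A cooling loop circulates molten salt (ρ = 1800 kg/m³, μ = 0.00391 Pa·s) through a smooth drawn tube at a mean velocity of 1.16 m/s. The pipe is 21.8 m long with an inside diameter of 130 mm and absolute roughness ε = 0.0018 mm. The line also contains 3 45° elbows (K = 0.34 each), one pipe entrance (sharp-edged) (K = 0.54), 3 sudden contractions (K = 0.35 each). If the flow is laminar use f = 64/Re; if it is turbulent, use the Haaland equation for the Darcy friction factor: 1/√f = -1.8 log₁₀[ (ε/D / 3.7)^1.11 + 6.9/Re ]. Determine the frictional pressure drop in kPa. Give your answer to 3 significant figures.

Reynolds number Re = ρVD/μ = 1800 · 1.16 · 0.13 / 0.00391 = 6.942e+04.
Re > 4000 → turbulent. Relative roughness ε/D = 1.8e-06/0.13 = 1.38e-05. Haaland: 1/√f = -1.8 log₁₀[(1.38e-05/3.7)^1.11 + 6.9/6.942e+04] = -1.8 log₁₀[9.47e-07 + 9.94e-05] = 7.197, so f = 0.0193.
Total minor-loss coefficient ΣK = 3·0.34 + 1·0.54 + 3·0.35 = 2.61.
ΔP = [f·L/D + ΣK]·(ρV²/2) = [0.0193·21.8/0.13 + 2.61]·(1800·1.16²/2) = [3.237 + 2.61]·1211 = 7081 Pa.
ΔP = 7081 Pa = 7.08 kPa.

ΔP ≈ 7.08 kPa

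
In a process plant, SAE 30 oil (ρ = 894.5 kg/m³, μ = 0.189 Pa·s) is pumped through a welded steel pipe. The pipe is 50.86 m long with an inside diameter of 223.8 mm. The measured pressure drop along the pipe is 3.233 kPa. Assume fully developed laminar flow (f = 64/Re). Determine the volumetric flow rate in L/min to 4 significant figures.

For laminar flow, f = 64/Re with Re = ρVD/μ, so Darcy-Weisbach reduces to ΔP = 32μLV/D². Solving for V: V = ΔP·D²/(32μL) = 3233·(0.2238)²/(32·0.189·50.86) = 0.5264 m/s.
Check: Re = ρVD/μ = 894.5·0.5264·0.2238/0.189 = 557.6 < 2300, so the laminar assumption holds.
Q = V·A = 0.5264·(π/4·0.2238²) = 0.02071 m³/s = 1243 L/min.

Q ≈ 1243 L/min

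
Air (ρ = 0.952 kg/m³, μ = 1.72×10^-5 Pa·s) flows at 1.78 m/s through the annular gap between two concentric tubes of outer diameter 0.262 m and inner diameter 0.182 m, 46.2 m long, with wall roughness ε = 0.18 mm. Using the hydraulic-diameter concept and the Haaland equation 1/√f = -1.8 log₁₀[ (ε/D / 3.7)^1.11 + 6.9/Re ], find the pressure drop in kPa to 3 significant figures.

ΔP ≈ 0.0311 kPa

Hydraulic diameter D_h = 4A/P = D_o - D_i = 0.262 - 0.182 = 0.08 m.
Re = ρVD_h/μ = 0.952·1.78·0.08/1.72e-05 = 7882.
ε/D_h = 0.00018/0.08 = 0.00225; Haaland gives 1/√f = -1.8 log₁₀[0.000269+0.000875] = 5.294, so f = 0.03568.
ΔP = f(L/D_h)(ρV²/2) = 0.03568·46.2/0.08·1.508 = 31.07 Pa.
ΔP = 0.0311 kPa.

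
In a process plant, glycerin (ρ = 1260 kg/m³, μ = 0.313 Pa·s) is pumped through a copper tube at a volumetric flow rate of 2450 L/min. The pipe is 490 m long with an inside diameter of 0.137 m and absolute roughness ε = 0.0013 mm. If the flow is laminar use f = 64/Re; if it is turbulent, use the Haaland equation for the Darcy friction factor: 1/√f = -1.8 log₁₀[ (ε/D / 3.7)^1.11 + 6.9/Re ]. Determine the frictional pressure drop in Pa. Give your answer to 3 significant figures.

ΔP ≈ 724000 Pa

Q = 2450 L/min = 2450/60000 = 0.04083 m³/s.
Cross-sectional area A = πD²/4 = π(0.137)²/4 = 0.01474 m²; mean velocity V = Q/A = 0.04083/0.01474 = 2.77 m/s.
Reynolds number Re = ρVD/μ = 1260 · 2.77 · 0.137 / 0.313 = 1528.
Re < 2300 → laminar flow, so f = 64/Re = 64/1528 = 0.04189 (the turbulent correlation is not needed).
Darcy-Weisbach: ΔP = f(L/D)(ρV²/2) = 0.04189·(490/0.137)·(1260·2.77²/2) = 0.04189·3577·4834 = 7.243e+05 Pa.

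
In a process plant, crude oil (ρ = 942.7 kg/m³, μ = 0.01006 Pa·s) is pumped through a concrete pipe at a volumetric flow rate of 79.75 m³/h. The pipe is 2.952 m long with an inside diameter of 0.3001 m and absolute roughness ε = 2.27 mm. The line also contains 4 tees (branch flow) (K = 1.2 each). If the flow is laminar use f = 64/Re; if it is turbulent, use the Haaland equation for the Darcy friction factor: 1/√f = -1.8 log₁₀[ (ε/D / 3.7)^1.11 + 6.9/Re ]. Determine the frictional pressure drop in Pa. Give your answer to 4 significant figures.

ΔP ≈ 240.6 Pa

Q = 79.75 m³/h = 79.75/3600 = 0.02215 m³/s.
Cross-sectional area A = πD²/4 = π(0.3001)²/4 = 0.07073 m²; mean velocity V = Q/A = 0.02215/0.07073 = 0.3132 m/s.
Reynolds number Re = ρVD/μ = 942.7 · 0.3132 · 0.3001 / 0.0101 = 8807.
Re > 4000 → turbulent. Relative roughness ε/D = 0.00227/0.3001 = 0.00756. Haaland: 1/√f = -1.8 log₁₀[(0.00756/3.7)^1.11 + 6.9/8807] = -1.8 log₁₀[0.00103 + 0.000783] = 4.933, so f = 0.0411.
Total minor-loss coefficient ΣK = 4·1.2 = 4.8.
ΔP = [f·L/D + ΣK]·(ρV²/2) = [0.0411·2.952/0.3001 + 4.8]·(942.7·0.3132²/2) = [0.4043 + 4.8]·46.23 = 240.6 Pa.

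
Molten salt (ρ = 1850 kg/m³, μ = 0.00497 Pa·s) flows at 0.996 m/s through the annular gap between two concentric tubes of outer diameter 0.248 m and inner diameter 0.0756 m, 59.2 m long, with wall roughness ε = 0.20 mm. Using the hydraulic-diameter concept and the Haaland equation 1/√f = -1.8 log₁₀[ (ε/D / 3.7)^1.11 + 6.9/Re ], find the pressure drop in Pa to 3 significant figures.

ΔP ≈ 7400 Pa

Hydraulic diameter D_h = 4A/P = D_o - D_i = 0.248 - 0.0756 = 0.1724 m.
Re = ρVD_h/μ = 1850·0.996·0.1724/0.00497 = 6.392e+04.
ε/D_h = 0.0002/0.1724 = 0.00116; Haaland gives 1/√f = -1.8 log₁₀[0.000129+0.000108] = 6.525, so f = 0.02349.
ΔP = f(L/D_h)(ρV²/2) = 0.02349·59.2/0.1724·917.6 = 7400 Pa.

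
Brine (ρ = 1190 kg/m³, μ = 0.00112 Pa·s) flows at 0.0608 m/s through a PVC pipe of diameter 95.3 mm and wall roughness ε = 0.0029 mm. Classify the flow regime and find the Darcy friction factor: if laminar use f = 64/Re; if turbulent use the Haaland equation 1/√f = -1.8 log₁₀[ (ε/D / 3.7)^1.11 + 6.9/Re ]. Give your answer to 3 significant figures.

f ≈ 0.0355

Re = ρVD/μ = 1190·0.0608·0.0953/0.00112 = 6156.
Re > 4000 → turbulent. ε/D = 2.9e-06/0.0953 = 3.04e-05; Haaland: 1/√f = -1.8 log₁₀[2.27e-06 + 0.00112] = 5.309, so f = 0.03548.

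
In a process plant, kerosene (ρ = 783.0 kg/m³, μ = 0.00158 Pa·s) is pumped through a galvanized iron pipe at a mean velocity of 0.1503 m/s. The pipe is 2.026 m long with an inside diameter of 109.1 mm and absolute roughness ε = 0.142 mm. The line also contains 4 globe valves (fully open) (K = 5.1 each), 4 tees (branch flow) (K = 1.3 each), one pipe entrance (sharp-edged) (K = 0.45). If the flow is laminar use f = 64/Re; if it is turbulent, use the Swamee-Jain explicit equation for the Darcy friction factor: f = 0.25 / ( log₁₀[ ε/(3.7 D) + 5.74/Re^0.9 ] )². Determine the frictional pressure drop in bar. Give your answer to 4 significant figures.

ΔP ≈ 0.002361 bar

Reynolds number Re = ρVD/μ = 783 · 0.1503 · 0.1091 / 0.00158 = 8126.
Re > 4000 → turbulent. Relative roughness ε/D = 0.000142/0.1091 = 0.0013. Swamee-Jain: f = 0.25/(log₁₀[0.0013/3.7 + 5.74/8126^0.9])² = 0.25/(log₁₀[0.000352 + 0.00174])² = 0.25/(-2.68)² = 0.03481.
Total minor-loss coefficient ΣK = 4·5.1 + 4·1.3 + 1·0.45 = 26.
ΔP = [f·L/D + ΣK]·(ρV²/2) = [0.03481·2.026/0.1091 + 26]·(783·0.1503²/2) = [0.6464 + 26]·8.844 = 236.1 Pa.
ΔP = 236.1 Pa = 0.002361 bar.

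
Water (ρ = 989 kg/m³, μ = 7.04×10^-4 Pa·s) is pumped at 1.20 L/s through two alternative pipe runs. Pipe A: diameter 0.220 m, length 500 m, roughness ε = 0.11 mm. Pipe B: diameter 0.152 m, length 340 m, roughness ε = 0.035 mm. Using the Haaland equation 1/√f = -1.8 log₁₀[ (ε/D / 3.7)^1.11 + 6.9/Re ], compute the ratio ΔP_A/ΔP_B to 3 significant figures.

ΔP_A/ΔP_B ≈ 0.258

Pipe A: V = Q/A = 0.0012/0.03801 = 0.03157 m/s; Re = 9756; ε/D = 0.0005; Haaland → f = 0.0317; ΔP_A = f(L/D)(ρV²/2) = 35.5 Pa.
Pipe B: V = Q/A = 0.0012/0.01815 = 0.06613 m/s; Re = 1.412e+04; ε/D = 0.00023; Haaland → f = 0.02847; ΔP_B = f(L/D)(ρV²/2) = 137.7 Pa.
ΔP_A/ΔP_B = 35.5/137.7 = 0.258.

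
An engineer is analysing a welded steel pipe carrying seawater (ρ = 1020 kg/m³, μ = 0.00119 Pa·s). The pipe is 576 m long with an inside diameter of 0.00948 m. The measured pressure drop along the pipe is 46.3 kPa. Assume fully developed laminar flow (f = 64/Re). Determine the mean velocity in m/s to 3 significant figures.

For laminar flow, f = 64/Re with Re = ρVD/μ, so Darcy-Weisbach reduces to ΔP = 32μLV/D². Solving for V: V = ΔP·D²/(32μL) = 4.63e+04·(0.00948)²/(32·0.00119·576) = 0.1897 m/s.
Check: Re = ρVD/μ = 1020·0.1897·0.00948/0.00119 = 1541 < 2300, so the laminar assumption holds.

V ≈ 0.190 m/s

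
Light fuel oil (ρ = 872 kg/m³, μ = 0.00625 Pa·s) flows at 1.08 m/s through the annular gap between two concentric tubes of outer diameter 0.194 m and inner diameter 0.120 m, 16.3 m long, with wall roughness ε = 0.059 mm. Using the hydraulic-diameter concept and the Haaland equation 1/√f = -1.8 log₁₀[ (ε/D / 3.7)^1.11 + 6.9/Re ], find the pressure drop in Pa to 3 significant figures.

Hydraulic diameter D_h = 4A/P = D_o - D_i = 0.194 - 0.12 = 0.074 m.
Re = ρVD_h/μ = 872·1.08·0.074/0.00625 = 1.115e+04.
ε/D_h = 5.9e-05/0.074 = 0.000797; Haaland gives 1/√f = -1.8 log₁₀[8.51e-05+0.000619] = 5.674, so f = 0.03106.
ΔP = f(L/D_h)(ρV²/2) = 0.03106·16.3/0.074·508.6 = 3479 Pa.

ΔP ≈ 3480 Pa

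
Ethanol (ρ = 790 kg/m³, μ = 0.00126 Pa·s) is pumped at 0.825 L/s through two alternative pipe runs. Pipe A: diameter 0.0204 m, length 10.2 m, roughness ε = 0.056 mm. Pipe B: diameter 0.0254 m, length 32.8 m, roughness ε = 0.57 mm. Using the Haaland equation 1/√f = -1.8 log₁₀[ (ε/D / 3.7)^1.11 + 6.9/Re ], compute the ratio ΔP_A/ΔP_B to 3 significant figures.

Pipe A: V = Q/A = 0.000825/0.0003269 = 2.524 m/s; Re = 3.228e+04; ε/D = 0.00275; Haaland → f = 0.02904; ΔP_A = f(L/D)(ρV²/2) = 3.654e+04 Pa.
Pipe B: V = Q/A = 0.000825/0.0005067 = 1.628 m/s; Re = 2.593e+04; ε/D = 0.0224; Haaland → f = 0.05232; ΔP_B = f(L/D)(ρV²/2) = 7.074e+04 Pa.
ΔP_A/ΔP_B = 3.654e+04/7.074e+04 = 0.517.

ΔP_A/ΔP_B ≈ 0.517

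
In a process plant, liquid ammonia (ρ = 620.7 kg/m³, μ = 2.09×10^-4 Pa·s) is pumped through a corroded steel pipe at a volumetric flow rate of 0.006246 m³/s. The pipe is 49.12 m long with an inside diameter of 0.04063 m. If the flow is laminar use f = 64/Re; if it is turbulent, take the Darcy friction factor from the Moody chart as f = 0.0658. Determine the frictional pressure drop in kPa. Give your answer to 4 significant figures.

Cross-sectional area A = πD²/4 = π(0.04063)²/4 = 0.001297 m²; mean velocity V = Q/A = 0.006246/0.001297 = 4.817 m/s.
Reynolds number Re = ρVD/μ = 620.7 · 4.817 · 0.04063 / 0.000209 = 5.813e+05.
Re > 4000 → turbulent; use the Moody-chart value f = 0.0658.
Darcy-Weisbach: ΔP = f(L/D)(ρV²/2) = 0.0658·(49.12/0.04063)·(620.7·4.817²/2) = 0.0658·1209·7203 = 5.73e+05 Pa.
ΔP = 5.73e+05 Pa = 573.0 kPa.

ΔP ≈ 573.0 kPa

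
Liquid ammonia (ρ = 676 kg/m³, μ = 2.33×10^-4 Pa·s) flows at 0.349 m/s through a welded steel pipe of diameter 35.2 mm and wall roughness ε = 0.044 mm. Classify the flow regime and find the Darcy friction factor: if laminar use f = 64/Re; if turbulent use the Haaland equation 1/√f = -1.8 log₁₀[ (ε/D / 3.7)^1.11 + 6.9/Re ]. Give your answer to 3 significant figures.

f ≈ 0.0255

Re = ρVD/μ = 676·0.349·0.0352/0.000233 = 3.564e+04.
Re > 4000 → turbulent. ε/D = 4.4e-05/0.0352 = 0.00125; Haaland: 1/√f = -1.8 log₁₀[0.00014 + 0.000194] = 6.258, so f = 0.02554.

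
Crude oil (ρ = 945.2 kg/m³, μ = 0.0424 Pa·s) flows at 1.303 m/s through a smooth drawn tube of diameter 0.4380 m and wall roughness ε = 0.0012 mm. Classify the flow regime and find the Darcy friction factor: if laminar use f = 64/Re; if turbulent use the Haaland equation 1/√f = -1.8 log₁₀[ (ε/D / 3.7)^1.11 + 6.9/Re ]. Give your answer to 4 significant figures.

Re = ρVD/μ = 945.2·1.303·0.438/0.0424 = 1.272e+04.
Re > 4000 → turbulent. ε/D = 1.2e-06/0.438 = 2.74e-06; Haaland: 1/√f = -1.8 log₁₀[1.57e-07 + 0.000542] = 5.878, so f = 0.02894.

f ≈ 0.02894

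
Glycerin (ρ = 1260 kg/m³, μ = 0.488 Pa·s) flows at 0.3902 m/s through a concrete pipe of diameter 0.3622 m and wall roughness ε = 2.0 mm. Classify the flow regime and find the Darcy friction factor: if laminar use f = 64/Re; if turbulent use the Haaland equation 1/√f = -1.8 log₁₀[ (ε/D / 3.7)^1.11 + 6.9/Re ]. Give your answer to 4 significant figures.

f ≈ 0.1754

Re = ρVD/μ = 1260·0.3902·0.3622/0.488 = 364.9.
Re < 2300 → laminar, so f = 64/Re = 0.1754 (roughness is irrelevant in laminar flow).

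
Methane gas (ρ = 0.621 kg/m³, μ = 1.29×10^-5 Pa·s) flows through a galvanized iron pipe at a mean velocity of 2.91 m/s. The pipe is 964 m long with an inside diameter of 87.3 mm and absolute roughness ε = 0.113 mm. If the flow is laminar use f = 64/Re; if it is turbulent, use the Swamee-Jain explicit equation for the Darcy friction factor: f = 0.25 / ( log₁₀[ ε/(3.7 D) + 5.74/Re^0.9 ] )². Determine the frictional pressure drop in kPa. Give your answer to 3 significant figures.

Reynolds number Re = ρVD/μ = 0.621 · 2.91 · 0.0873 / 1.29e-05 = 1.223e+04.
Re > 4000 → turbulent. Relative roughness ε/D = 0.000113/0.0873 = 0.00129. Swamee-Jain: f = 0.25/(log₁₀[0.00129/3.7 + 5.74/1.223e+04^0.9])² = 0.25/(log₁₀[0.00035 + 0.0012])² = 0.25/(-2.809)² = 0.03169.
Darcy-Weisbach: ΔP = f(L/D)(ρV²/2) = 0.03169·(964/0.0873)·(0.621·2.91²/2) = 0.03169·1.104e+04·2.629 = 920 Pa.
ΔP = 920 Pa = 0.920 kPa.

ΔP ≈ 0.920 kPa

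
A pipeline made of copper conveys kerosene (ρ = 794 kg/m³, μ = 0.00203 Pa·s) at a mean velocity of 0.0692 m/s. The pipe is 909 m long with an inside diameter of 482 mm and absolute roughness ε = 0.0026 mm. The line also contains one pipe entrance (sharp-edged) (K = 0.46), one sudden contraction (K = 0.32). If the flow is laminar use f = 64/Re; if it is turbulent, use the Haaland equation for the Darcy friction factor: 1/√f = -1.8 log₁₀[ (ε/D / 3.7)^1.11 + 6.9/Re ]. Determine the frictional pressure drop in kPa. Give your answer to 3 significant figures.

Reynolds number Re = ρVD/μ = 794 · 0.0692 · 0.482 / 0.00203 = 1.305e+04.
Re > 4000 → turbulent. Relative roughness ε/D = 2.6e-06/0.482 = 5.39e-06. Haaland: 1/√f = -1.8 log₁₀[(5.39e-06/3.7)^1.11 + 6.9/1.305e+04] = -1.8 log₁₀[3.32e-07 + 0.000529] = 5.897, so f = 0.02875.
Total minor-loss coefficient ΣK = 1·0.46 + 1·0.32 = 0.78.
ΔP = [f·L/D + ΣK]·(ρV²/2) = [0.02875·909/0.482 + 0.78]·(794·0.0692²/2) = [54.22 + 0.78]·1.901 = 104.6 Pa.
ΔP = 104.6 Pa = 0.105 kPa.

ΔP ≈ 0.105 kPa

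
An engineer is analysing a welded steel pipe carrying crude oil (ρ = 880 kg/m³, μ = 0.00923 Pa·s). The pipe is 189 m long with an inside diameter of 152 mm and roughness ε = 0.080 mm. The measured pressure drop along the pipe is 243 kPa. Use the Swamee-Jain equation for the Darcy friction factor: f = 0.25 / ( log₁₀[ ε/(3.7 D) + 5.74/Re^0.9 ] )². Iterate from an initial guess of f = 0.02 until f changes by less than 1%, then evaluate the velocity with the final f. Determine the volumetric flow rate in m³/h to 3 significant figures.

Q ≈ 295 m³/h

Rearranging Darcy-Weisbach: V = √(2·ΔP·D/(f·L·ρ)). With ε/D = 8e-05/0.152 = 0.000526, iterate starting from f = 0.02:
  f = 0.02 → V = √(2·2.43e+05·0.152/(0.02·189·880)) = 4.713 m/s; Re = ρVD/μ = 6.829e+04; f → 0.02163
  f = 0.02163 → V = 4.532 m/s; Re = 6.568e+04; f → 0.02175
Converged (Δf/f < 1%). With the final f = 0.02175: V = √(2·2.43e+05·0.152/(0.02175·189·880)) = 4.519 m/s.
Q = V·A = 4.519·(π/4·0.152²) = 0.082 m³/s = 295 m³/h.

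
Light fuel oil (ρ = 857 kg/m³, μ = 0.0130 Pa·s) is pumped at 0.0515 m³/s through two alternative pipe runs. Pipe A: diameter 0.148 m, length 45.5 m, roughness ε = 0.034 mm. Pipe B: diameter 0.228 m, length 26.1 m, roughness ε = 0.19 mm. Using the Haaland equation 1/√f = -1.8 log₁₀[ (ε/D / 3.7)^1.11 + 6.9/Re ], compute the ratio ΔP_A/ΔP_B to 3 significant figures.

Pipe A: V = Q/A = 0.0515/0.0172 = 2.994 m/s; Re = 2.921e+04; ε/D = 0.00023; Haaland → f = 0.02396; ΔP_A = f(L/D)(ρV²/2) = 2.829e+04 Pa.
Pipe B: V = Q/A = 0.0515/0.04083 = 1.261 m/s; Re = 1.896e+04; ε/D = 0.000833; Haaland → f = 0.02761; ΔP_B = f(L/D)(ρV²/2) = 2155 Pa.
ΔP_A/ΔP_B = 2.829e+04/2155 = 13.1.

ΔP_A/ΔP_B ≈ 13.1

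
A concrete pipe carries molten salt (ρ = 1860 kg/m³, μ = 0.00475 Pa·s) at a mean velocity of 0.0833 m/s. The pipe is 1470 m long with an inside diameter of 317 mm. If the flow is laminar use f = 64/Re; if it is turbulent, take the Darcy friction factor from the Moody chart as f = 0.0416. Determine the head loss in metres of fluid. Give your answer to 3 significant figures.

h_f ≈ 0.0682 m

Reynolds number Re = ρVD/μ = 1860 · 0.0833 · 0.317 / 0.00475 = 1.034e+04.
Re > 4000 → turbulent; use the Moody-chart value f = 0.0416.
Darcy-Weisbach: ΔP = f(L/D)(ρV²/2) = 0.0416·(1470/0.317)·(1860·0.0833²/2) = 0.0416·4637·6.453 = 1245 Pa.
Head loss h_f = ΔP/(ρg) = 1245/(1860·9.81) = 0.0682 m.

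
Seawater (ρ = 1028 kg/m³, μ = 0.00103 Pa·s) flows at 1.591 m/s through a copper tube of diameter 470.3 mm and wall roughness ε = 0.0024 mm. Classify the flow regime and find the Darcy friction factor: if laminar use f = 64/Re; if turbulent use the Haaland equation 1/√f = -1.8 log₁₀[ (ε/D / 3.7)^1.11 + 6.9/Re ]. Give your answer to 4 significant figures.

Re = ρVD/μ = 1028·1.591·0.4703/0.00103 = 7.468e+05.
Re > 4000 → turbulent. ε/D = 2.4e-06/0.4703 = 5.1e-06; Haaland: 1/√f = -1.8 log₁₀[3.13e-07 + 9.24e-06] = 9.036, so f = 0.01225.

f ≈ 0.01225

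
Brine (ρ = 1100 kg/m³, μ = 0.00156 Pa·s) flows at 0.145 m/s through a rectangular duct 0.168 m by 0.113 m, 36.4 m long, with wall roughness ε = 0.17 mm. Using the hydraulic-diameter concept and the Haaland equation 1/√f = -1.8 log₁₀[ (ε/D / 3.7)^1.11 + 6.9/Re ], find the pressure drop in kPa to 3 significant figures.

Hydraulic diameter D_h = 4A/P = 4·(0.168·0.113)/(2·(0.168+0.113)) = 0.07594/0.562 = 0.1351 m.
Re = ρVD_h/μ = 1100·0.145·0.1351/0.00156 = 1.381e+04.
ε/D_h = 0.00017/0.1351 = 0.00126; Haaland gives 1/√f = -1.8 log₁₀[0.000141+0.000499] = 5.748, so f = 0.03027.
ΔP = f(L/D_h)(ρV²/2) = 0.03027·36.4/0.1351·11.56 = 94.29 Pa.
ΔP = 0.0943 kPa.

ΔP ≈ 0.0943 kPa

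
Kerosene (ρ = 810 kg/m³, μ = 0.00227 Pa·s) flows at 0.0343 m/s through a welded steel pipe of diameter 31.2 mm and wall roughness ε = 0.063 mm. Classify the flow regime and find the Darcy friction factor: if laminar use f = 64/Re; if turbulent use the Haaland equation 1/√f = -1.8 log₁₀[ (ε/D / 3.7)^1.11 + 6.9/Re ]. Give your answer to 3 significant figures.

Re = ρVD/μ = 810·0.0343·0.0312/0.00227 = 381.9.
Re < 2300 → laminar, so f = 64/Re = 0.1676 (roughness is irrelevant in laminar flow).

f ≈ 0.168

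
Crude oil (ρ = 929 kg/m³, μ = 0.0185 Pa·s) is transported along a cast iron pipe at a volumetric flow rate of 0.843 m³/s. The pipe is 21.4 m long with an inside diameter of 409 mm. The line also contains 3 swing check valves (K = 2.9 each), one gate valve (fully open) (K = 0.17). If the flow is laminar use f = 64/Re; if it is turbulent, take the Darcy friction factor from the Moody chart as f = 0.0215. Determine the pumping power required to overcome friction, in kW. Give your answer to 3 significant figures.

Cross-sectional area A = πD²/4 = π(0.409)²/4 = 0.1314 m²; mean velocity V = Q/A = 0.843/0.1314 = 6.416 m/s.
Reynolds number Re = ρVD/μ = 929 · 6.416 · 0.409 / 0.0185 = 1.318e+05.
Re > 4000 → turbulent; use the Moody-chart value f = 0.0215.
Total minor-loss coefficient ΣK = 3·2.9 + 1·0.17 = 8.87.
ΔP = [f·L/D + ΣK]·(ρV²/2) = [0.0215·21.4/0.409 + 8.87]·(929·6.416²/2) = [1.125 + 8.87]·1.912e+04 = 1.911e+05 Pa.
Pumping power P = QΔP = 0.843·1.911e+05 = 161100 W = 161 kW.

P ≈ 161 kW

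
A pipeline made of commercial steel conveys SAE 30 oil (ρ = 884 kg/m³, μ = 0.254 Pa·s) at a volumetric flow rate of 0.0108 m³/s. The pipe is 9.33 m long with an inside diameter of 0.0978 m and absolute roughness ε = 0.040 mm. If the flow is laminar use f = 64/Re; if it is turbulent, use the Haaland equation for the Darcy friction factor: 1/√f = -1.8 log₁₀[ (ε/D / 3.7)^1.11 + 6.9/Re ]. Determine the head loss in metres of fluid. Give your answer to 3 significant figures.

h_f ≈ 1.31 m

Cross-sectional area A = πD²/4 = π(0.0978)²/4 = 0.007512 m²; mean velocity V = Q/A = 0.0108/0.007512 = 1.438 m/s.
Reynolds number Re = ρVD/μ = 884 · 1.438 · 0.0978 / 0.254 = 489.3.
Re < 2300 → laminar flow, so f = 64/Re = 64/489.3 = 0.1308 (the turbulent correlation is not needed).
Darcy-Weisbach: ΔP = f(L/D)(ρV²/2) = 0.1308·(9.33/0.0978)·(884·1.438²/2) = 0.1308·95.4·913.6 = 1.14e+04 Pa.
Head loss h_f = ΔP/(ρg) = 1.14e+04/(884·9.81) = 1.31 m.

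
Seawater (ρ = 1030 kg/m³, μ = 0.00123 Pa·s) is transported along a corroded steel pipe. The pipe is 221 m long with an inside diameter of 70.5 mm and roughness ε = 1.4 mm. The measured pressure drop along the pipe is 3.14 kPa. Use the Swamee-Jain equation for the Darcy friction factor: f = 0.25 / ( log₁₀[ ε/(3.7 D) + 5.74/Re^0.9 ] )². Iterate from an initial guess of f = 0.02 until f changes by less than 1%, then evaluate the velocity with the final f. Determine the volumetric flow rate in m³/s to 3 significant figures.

Rearranging Darcy-Weisbach: V = √(2·ΔP·D/(f·L·ρ)). With ε/D = 0.0014/0.0705 = 0.0199, iterate starting from f = 0.02:
  f = 0.02 → V = √(2·3140·0.0705/(0.02·221·1030)) = 0.3118 m/s; Re = ρVD/μ = 1.841e+04; f → 0.0513
  f = 0.0513 → V = 0.1947 m/s; Re = 1.15e+04; f → 0.05271
  f = 0.05271 → V = 0.1921 m/s; Re = 1.134e+04; f → 0.05276
Converged (Δf/f < 1%). With the final f = 0.05276: V = √(2·3140·0.0705/(0.05276·221·1030)) = 0.192 m/s.
Q = V·A = 0.192·(π/4·0.0705²) = 0.0007495 m³/s = 7.50×10^-4 m³/s.

Q ≈ 7.50×10^-4 m³/s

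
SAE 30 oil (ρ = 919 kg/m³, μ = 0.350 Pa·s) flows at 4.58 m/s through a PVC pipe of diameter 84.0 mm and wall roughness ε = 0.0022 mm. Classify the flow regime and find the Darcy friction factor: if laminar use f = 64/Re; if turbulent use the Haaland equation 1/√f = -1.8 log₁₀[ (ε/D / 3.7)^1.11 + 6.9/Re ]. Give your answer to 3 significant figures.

Re = ρVD/μ = 919·4.58·0.084/0.35 = 1010.
Re < 2300 → laminar, so f = 64/Re = 0.06336 (roughness is irrelevant in laminar flow).

f ≈ 0.0634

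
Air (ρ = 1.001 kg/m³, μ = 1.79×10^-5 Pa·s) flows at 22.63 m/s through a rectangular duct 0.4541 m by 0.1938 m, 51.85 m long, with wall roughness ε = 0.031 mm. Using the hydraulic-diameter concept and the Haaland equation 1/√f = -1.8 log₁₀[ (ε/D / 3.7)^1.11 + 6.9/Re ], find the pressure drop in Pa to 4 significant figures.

Hydraulic diameter D_h = 4A/P = 4·(0.4541·0.1938)/(2·(0.4541+0.1938)) = 0.352/1.296 = 0.2717 m.
Re = ρVD_h/μ = 1.001·22.63·0.2717/1.79e-05 = 3.438e+05.
ε/D_h = 3.1e-05/0.2717 = 0.000114; Haaland gives 1/√f = -1.8 log₁₀[9.84e-06+2.01e-05] = 8.144, so f = 0.01508.
ΔP = f(L/D_h)(ρV²/2) = 0.01508·51.85/0.2717·256.3 = 737.7 Pa.

ΔP ≈ 737.7 Pa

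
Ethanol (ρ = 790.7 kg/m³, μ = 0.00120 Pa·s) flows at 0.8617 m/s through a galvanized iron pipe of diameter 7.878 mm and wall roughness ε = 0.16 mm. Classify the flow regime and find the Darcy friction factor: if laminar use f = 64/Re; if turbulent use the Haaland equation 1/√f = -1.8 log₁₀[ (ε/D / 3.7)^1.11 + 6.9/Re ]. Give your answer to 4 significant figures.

Re = ρVD/μ = 790.7·0.8617·0.007878/0.0012 = 4473.
Re > 4000 → turbulent. ε/D = 0.00016/0.007878 = 0.0203; Haaland: 1/√f = -1.8 log₁₀[0.0031 + 0.00154] = 4.2, so f = 0.05668.

f ≈ 0.05668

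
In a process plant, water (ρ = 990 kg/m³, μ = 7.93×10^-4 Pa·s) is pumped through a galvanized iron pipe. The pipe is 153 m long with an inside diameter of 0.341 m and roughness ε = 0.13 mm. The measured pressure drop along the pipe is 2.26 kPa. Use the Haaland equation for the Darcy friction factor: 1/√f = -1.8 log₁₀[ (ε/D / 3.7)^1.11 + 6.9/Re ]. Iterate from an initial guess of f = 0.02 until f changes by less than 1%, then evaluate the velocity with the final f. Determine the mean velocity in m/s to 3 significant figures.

Rearranging Darcy-Weisbach: V = √(2·ΔP·D/(f·L·ρ)). With ε/D = 0.00013/0.341 = 0.000381, iterate starting from f = 0.02:
  f = 0.02 → V = √(2·2260·0.341/(0.02·153·990)) = 0.7133 m/s; Re = ρVD/μ = 3.037e+05; f → 0.01733
  f = 0.01733 → V = 0.7662 m/s; Re = 3.262e+05; f → 0.01724
Converged (Δf/f < 1%). With the final f = 0.01724: V = √(2·2260·0.341/(0.01724·153·990)) = 0.7683 m/s.

V ≈ 0.768 m/s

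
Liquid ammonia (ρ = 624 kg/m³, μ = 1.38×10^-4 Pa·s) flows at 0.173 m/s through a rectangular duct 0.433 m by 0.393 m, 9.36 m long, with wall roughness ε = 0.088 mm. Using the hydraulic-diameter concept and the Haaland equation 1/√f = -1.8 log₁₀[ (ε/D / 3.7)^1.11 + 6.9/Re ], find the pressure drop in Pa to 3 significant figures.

ΔP ≈ 3.40 Pa

Hydraulic diameter D_h = 4A/P = 4·(0.433·0.393)/(2·(0.433+0.393)) = 0.6807/1.652 = 0.412 m.
Re = ρVD_h/μ = 624·0.173·0.412/0.000138 = 3.223e+05.
ε/D_h = 8.8e-05/0.412 = 0.000214; Haaland gives 1/√f = -1.8 log₁₀[1.97e-05+2.14e-05] = 7.894, so f = 0.01605.
ΔP = f(L/D_h)(ρV²/2) = 0.01605·9.36/0.412·9.338 = 3.404 Pa.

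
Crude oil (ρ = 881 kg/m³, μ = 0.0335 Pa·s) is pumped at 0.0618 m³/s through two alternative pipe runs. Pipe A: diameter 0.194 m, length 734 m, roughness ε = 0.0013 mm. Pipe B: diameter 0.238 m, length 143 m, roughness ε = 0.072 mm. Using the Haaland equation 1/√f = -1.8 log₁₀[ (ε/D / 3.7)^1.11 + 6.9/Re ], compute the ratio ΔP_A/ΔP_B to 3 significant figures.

ΔP_A/ΔP_B ≈ 13.3

Pipe A: V = Q/A = 0.0618/0.02956 = 2.091 m/s; Re = 1.067e+04; ε/D = 6.7e-06; Haaland → f = 0.03035; ΔP_A = f(L/D)(ρV²/2) = 2.211e+05 Pa.
Pipe B: V = Q/A = 0.0618/0.04449 = 1.389 m/s; Re = 8695; ε/D = 0.000303; Haaland → f = 0.03243; ΔP_B = f(L/D)(ρV²/2) = 1.657e+04 Pa.
ΔP_A/ΔP_B = 2.211e+05/1.657e+04 = 13.3.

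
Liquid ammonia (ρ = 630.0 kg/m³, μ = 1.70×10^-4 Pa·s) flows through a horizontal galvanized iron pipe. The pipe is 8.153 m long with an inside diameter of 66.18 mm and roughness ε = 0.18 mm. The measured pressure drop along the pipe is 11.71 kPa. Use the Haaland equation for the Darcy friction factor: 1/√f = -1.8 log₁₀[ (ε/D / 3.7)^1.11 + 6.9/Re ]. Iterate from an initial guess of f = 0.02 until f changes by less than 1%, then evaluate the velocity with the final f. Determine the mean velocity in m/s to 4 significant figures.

Rearranging Darcy-Weisbach: V = √(2·ΔP·D/(f·L·ρ)). With ε/D = 0.00018/0.06618 = 0.00272, iterate starting from f = 0.02:
  f = 0.02 → V = √(2·1.171e+04·0.06618/(0.02·8.153·630)) = 3.884 m/s; Re = ρVD/μ = 9.526e+05; f → 0.02565
  f = 0.02565 → V = 3.43 m/s; Re = 8.412e+05; f → 0.02567
Converged (Δf/f < 1%). With the final f = 0.02567: V = √(2·1.171e+04·0.06618/(0.02567·8.153·630)) = 3.429 m/s.

V ≈ 3.429 m/s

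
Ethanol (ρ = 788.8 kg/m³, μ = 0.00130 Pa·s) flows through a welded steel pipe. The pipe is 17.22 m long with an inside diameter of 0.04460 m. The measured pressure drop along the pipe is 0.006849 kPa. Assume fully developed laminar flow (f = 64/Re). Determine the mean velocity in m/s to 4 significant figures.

V ≈ 0.01902 m/s

For laminar flow, f = 64/Re with Re = ρVD/μ, so Darcy-Weisbach reduces to ΔP = 32μLV/D². Solving for V: V = ΔP·D²/(32μL) = 6.849·(0.0446)²/(32·0.0013·17.22) = 0.01902 m/s.
Check: Re = ρVD/μ = 788.8·0.01902·0.0446/0.0013 = 514.7 < 2300, so the laminar assumption holds.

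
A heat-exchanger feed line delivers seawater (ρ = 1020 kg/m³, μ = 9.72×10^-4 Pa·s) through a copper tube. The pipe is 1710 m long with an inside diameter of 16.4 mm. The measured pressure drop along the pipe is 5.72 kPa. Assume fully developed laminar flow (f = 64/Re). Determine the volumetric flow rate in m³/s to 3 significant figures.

Q ≈ 6.11×10^-6 m³/s

For laminar flow, f = 64/Re with Re = ρVD/μ, so Darcy-Weisbach reduces to ΔP = 32μLV/D². Solving for V: V = ΔP·D²/(32μL) = 5720·(0.0164)²/(32·0.000972·1710) = 0.02892 m/s.
Check: Re = ρVD/μ = 1020·0.02892·0.0164/0.000972 = 497.8 < 2300, so the laminar assumption holds.
Q = V·A = 0.02892·(π/4·0.0164²) = 6.11e-06 m³/s = 6.11×10^-6 m³/s.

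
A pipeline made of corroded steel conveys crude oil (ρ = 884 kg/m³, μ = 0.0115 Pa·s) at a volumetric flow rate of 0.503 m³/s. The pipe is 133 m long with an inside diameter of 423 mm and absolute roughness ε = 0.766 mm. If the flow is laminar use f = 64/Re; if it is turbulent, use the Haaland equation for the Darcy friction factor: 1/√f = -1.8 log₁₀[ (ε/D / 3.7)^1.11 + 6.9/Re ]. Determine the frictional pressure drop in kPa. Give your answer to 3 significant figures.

ΔP ≈ 43.2 kPa

Cross-sectional area A = πD²/4 = π(0.423)²/4 = 0.1405 m²; mean velocity V = Q/A = 0.503/0.1405 = 3.579 m/s.
Reynolds number Re = ρVD/μ = 884 · 3.579 · 0.423 / 0.0115 = 1.164e+05.
Re > 4000 → turbulent. Relative roughness ε/D = 0.000766/0.423 = 0.00181. Haaland: 1/√f = -1.8 log₁₀[(0.00181/3.7)^1.11 + 6.9/1.164e+05] = -1.8 log₁₀[0.000212 + 5.93e-05] = 6.421, so f = 0.02426.
Darcy-Weisbach: ΔP = f(L/D)(ρV²/2) = 0.02426·(133/0.423)·(884·3.579²/2) = 0.02426·314.4·5663 = 4.318e+04 Pa.
ΔP = 4.318e+04 Pa = 43.2 kPa.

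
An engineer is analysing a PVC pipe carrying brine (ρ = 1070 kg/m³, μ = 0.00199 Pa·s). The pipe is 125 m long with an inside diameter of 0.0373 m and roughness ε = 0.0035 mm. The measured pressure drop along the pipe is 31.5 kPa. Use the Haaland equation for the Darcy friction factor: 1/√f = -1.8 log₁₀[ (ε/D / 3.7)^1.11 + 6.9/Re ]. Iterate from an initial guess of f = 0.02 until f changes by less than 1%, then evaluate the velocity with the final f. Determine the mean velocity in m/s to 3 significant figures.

V ≈ 0.802 m/s

Rearranging Darcy-Weisbach: V = √(2·ΔP·D/(f·L·ρ)). With ε/D = 3.5e-06/0.0373 = 9.38e-05, iterate starting from f = 0.02:
  f = 0.02 → V = √(2·3.15e+04·0.0373/(0.02·125·1070)) = 0.9373 m/s; Re = ρVD/μ = 1.88e+04; f → 0.0263
  f = 0.0263 → V = 0.8174 m/s; Re = 1.639e+04; f → 0.02721
  f = 0.02721 → V = 0.8035 m/s; Re = 1.611e+04; f → 0.02733
Converged (Δf/f < 1%). With the final f = 0.02733: V = √(2·3.15e+04·0.0373/(0.02733·125·1070)) = 0.8018 m/s.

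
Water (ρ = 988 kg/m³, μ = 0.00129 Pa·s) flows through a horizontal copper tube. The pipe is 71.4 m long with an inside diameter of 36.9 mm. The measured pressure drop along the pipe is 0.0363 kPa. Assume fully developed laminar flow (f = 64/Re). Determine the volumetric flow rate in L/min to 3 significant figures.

For laminar flow, f = 64/Re with Re = ρVD/μ, so Darcy-Weisbach reduces to ΔP = 32μLV/D². Solving for V: V = ΔP·D²/(32μL) = 36.3·(0.0369)²/(32·0.00129·71.4) = 0.01677 m/s.
Check: Re = ρVD/μ = 988·0.01677·0.0369/0.00129 = 473.9 < 2300, so the laminar assumption holds.
Q = V·A = 0.01677·(π/4·0.0369²) = 1.793e-05 m³/s = 1.08 L/min.

Q ≈ 1.08 L/min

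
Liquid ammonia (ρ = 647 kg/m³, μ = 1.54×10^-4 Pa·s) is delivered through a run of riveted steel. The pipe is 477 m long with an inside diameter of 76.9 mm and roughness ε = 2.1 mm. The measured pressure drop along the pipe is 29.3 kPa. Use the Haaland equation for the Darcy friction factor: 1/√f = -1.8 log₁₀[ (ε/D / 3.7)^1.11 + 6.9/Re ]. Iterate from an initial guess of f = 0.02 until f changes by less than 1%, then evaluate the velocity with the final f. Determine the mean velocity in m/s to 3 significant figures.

Rearranging Darcy-Weisbach: V = √(2·ΔP·D/(f·L·ρ)). With ε/D = 0.0021/0.0769 = 0.0273, iterate starting from f = 0.02:
  f = 0.02 → V = √(2·2.93e+04·0.0769/(0.02·477·647)) = 0.8544 m/s; Re = ρVD/μ = 2.761e+05; f → 0.05523
  f = 0.05523 → V = 0.5142 m/s; Re = 1.661e+05; f → 0.05531
Converged (Δf/f < 1%). With the final f = 0.05531: V = √(2·2.93e+04·0.0769/(0.05531·477·647)) = 0.5138 m/s.

V ≈ 0.514 m/s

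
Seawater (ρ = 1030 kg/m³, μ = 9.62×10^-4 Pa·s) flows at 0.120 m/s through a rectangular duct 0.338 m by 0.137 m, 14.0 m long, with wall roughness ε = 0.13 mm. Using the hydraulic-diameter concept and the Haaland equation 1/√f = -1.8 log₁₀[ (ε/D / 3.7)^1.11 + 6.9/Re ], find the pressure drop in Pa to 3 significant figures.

ΔP ≈ 13.7 Pa

Hydraulic diameter D_h = 4A/P = 4·(0.338·0.137)/(2·(0.338+0.137)) = 0.1852/0.95 = 0.195 m.
Re = ρVD_h/μ = 1030·0.12·0.195/0.000962 = 2.505e+04.
ε/D_h = 0.00013/0.195 = 0.000667; Haaland gives 1/√f = -1.8 log₁₀[6.98e-05+0.000275] = 6.231, so f = 0.02575.
ΔP = f(L/D_h)(ρV²/2) = 0.02575·14/0.195·7.416 = 13.71 Pa.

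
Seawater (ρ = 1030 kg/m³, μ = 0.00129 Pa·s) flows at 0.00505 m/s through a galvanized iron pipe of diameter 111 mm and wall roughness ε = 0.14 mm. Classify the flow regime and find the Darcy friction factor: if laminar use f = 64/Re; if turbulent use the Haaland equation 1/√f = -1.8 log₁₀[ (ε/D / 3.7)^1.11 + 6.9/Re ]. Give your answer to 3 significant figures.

Re = ρVD/μ = 1030·0.00505·0.111/0.00129 = 447.6.
Re < 2300 → laminar, so f = 64/Re = 0.143 (roughness is irrelevant in laminar flow).

f ≈ 0.143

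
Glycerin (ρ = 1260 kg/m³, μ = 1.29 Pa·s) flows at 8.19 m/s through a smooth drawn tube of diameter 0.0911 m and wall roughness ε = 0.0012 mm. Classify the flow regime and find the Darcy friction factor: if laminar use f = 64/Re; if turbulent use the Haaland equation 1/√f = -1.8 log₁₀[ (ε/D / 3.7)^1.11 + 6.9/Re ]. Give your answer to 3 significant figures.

Re = ρVD/μ = 1260·8.19·0.0911/1.29 = 728.8.
Re < 2300 → laminar, so f = 64/Re = 0.08782 (roughness is irrelevant in laminar flow).

f ≈ 0.0878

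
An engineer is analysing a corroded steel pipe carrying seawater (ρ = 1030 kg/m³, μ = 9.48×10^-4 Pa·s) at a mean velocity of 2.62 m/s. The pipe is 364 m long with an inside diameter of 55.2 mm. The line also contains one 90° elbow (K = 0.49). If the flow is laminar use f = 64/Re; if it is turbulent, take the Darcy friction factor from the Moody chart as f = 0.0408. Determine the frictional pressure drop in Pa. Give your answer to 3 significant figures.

Reynolds number Re = ρVD/μ = 1030 · 2.62 · 0.0552 / 0.000948 = 1.571e+05.
Re > 4000 → turbulent; use the Moody-chart value f = 0.0408.
Total minor-loss coefficient ΣK = 1·0.49 = 0.49.
ΔP = [f·L/D + ΣK]·(ρV²/2) = [0.0408·364/0.0552 + 0.49]·(1030·2.62²/2) = [269 + 0.49]·3535 = 9.528e+05 Pa.

ΔP ≈ 953000 Pa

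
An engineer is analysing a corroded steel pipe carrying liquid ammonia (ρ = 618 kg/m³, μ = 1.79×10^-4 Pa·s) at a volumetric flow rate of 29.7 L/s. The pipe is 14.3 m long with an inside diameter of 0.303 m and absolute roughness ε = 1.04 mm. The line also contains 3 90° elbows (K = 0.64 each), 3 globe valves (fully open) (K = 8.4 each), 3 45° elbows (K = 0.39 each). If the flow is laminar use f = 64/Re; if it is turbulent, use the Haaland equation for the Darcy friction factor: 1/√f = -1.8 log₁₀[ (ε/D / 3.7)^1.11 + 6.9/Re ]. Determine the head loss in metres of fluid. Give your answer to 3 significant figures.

Q = 29.7 L/s = 29.7/1000 = 0.0297 m³/s.
Cross-sectional area A = πD²/4 = π(0.303)²/4 = 0.07211 m²; mean velocity V = Q/A = 0.0297/0.07211 = 0.4119 m/s.
Reynolds number Re = ρVD/μ = 618 · 0.4119 · 0.303 / 0.000179 = 4.309e+05.
Re > 4000 → turbulent. Relative roughness ε/D = 0.00104/0.303 = 0.00343. Haaland: 1/√f = -1.8 log₁₀[(0.00343/3.7)^1.11 + 6.9/4.309e+05] = -1.8 log₁₀[0.00043 + 1.6e-05] = 6.031, so f = 0.0275.
Total minor-loss coefficient ΣK = 3·0.64 + 3·8.4 + 3·0.39 = 28.3.
ΔP = [f·L/D + ΣK]·(ρV²/2) = [0.0275·14.3/0.303 + 28.3]·(618·0.4119²/2) = [1.298 + 28.3]·52.42 = 1551 Pa.
Head loss h_f = ΔP/(ρg) = 1551/(618·9.81) = 0.256 m.

h_f ≈ 0.256 m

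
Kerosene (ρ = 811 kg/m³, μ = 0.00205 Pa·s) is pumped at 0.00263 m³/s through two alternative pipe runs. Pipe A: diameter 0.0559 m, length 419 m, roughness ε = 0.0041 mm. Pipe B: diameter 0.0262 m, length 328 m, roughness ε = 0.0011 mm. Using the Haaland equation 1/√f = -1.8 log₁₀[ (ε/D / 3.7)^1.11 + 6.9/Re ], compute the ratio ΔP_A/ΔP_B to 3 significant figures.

Pipe A: V = Q/A = 0.00263/0.002454 = 1.072 m/s; Re = 2.37e+04; ε/D = 7.33e-05; Haaland → f = 0.02481; ΔP_A = f(L/D)(ρV²/2) = 8.66e+04 Pa.
Pipe B: V = Q/A = 0.00263/0.0005391 = 4.878 m/s; Re = 5.056e+04; ε/D = 4.2e-05; Haaland → f = 0.02077; ΔP_B = f(L/D)(ρV²/2) = 2.509e+06 Pa.
ΔP_A/ΔP_B = 8.66e+04/2.509e+06 = 0.0345.

ΔP_A/ΔP_B ≈ 0.0345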